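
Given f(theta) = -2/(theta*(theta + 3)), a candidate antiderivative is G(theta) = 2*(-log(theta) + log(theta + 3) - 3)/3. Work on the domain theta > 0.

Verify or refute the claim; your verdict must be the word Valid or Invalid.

d/dtheta[G] = -2/(theta**2 + 3*theta)
This equals f(theta) exactly, so the claim holds.

Valid - the claim checks out under differentiation.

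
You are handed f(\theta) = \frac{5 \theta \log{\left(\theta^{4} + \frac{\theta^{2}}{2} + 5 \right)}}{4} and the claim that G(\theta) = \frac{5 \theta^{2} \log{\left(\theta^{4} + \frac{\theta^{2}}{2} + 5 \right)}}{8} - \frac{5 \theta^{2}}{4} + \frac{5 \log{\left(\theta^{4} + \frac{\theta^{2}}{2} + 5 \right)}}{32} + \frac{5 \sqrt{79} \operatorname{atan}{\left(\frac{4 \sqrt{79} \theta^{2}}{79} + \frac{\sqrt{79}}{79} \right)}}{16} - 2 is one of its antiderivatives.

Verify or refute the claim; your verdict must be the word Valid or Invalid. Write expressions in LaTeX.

Valid: G'(\theta) = f(\theta).

d/d\theta[G] = \frac{5 \theta \log{\left(\theta^{4} + \frac{\theta^{2}}{2} + 5 \right)}}{4}
This equals f(\theta) exactly, so the claim holds.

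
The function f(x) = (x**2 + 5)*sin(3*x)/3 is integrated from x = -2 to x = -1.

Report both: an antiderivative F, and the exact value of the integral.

Antiderivative: F(x) = -x**2*cos(3*x)/9 + 2*x*sin(3*x)/27 - 43*cos(3*x)/81; value = 2*sin(3)/27 - 4*sin(6)/27 - 52*cos(3)/81 + 79*cos(6)/81

Recover f(x) by differentiating a candidate F(x); any mismatch rules it out.
F(x) = -x**2*cos(3*x)/9 + 2*x*sin(3*x)/27 - 43*cos(3*x)/81 is an antiderivative of f.
Check: d/dx[-x**2*cos(3*x)/9 + 2*x*sin(3*x)/27 - 43*cos(3*x)/81] = x**2*sin(3*x)/3 + 5*sin(3*x)/3, which equals f(x).
F(-1) = 2*sin(3)/27 - 52*cos(3)/81; F(-2) = -79*cos(6)/81 + 4*sin(6)/27.
Integral = F(-1) - F(-2) = 2*sin(3)/27 - 4*sin(6)/27 - 52*cos(3)/81 + 79*cos(6)/81.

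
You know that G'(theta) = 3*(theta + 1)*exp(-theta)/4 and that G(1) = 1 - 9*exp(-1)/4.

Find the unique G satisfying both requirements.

G(theta) = -3*theta*exp(-theta)/4 + 1 - 3*exp(-theta)/2

Recognize the product-rule pattern: G'(theta) = u'v + uv' with u = -3*theta/4 - 3/2, v = exp(-theta), so integration by parts undoes it.
A general antiderivative is (-3*theta - 6)*exp(-theta)/4 + C.
The condition gives C = 1 - 9*exp(-1)/4 - (-9*exp(-1)/4) = 1.
So G(theta) = -3*theta*exp(-theta)/4 + 1 - 3*exp(-theta)/2.
Check: d/dtheta[-3*theta*exp(-theta)/4 + 1 - 3*exp(-theta)/2] = (3*theta + 3)*exp(-theta)/4, which equals G'(theta).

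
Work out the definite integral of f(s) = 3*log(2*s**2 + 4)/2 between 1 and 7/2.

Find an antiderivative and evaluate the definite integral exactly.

Antiderivative: F(s) = 3*s*log(2*s**2 + 4)/2 - 3*s + 3*sqrt(2)*atan(sqrt(2)*s/2); value = -15/2 - 3*log(6)/2 - 3*sqrt(2)*atan(sqrt(2)/2) + 3*sqrt(2)*atan(7*sqrt(2)/4) + 21*log(57/2)/4

Since d/ds undoes antidifferentiation here, F'(s) = f(s) is required of F(s).
F(s) = 3*s*log(2*s**2 + 4)/2 - 3*s + 3*sqrt(2)*atan(sqrt(2)*s/2) is an antiderivative of f.
Check: d/ds[3*s*log(2*s**2 + 4)/2 - 3*s + 3*sqrt(2)*atan(sqrt(2)*s/2)] = 3*log(s**2 + 2)/2 + 3*log(2)/2, which equals f(s).
F(7/2) = -21/2 + 3*sqrt(2)*atan(7*sqrt(2)/4) + 21*log(57/2)/4; F(1) = -3 + 3*sqrt(2)*atan(sqrt(2)/2) + 3*log(6)/2.
Integral = F(7/2) - F(1) = -15/2 - 3*log(6)/2 - 3*sqrt(2)*atan(sqrt(2)/2) + 3*sqrt(2)*atan(7*sqrt(2)/4) + 21*log(57/2)/4.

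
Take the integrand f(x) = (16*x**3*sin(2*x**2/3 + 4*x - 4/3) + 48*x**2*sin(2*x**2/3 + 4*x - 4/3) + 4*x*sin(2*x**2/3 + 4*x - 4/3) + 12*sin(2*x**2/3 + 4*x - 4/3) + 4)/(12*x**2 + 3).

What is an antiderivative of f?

An antiderivative is F(x) = -cos(2*x**2/3 + 4*x - 4/3) + 2*atan(2*x)/3.

Recover f(x) by differentiating a candidate F(x); any mismatch rules it out.
Check: d/dx[-cos(2*x**2/3 + 4*x - 4/3) + 2*atan(2*x)/3] = (16*x**3*sin(2*x**2/3 + 4*x - 4/3) + 48*x**2*sin(2*x**2/3 + 4*x - 4/3) + 4*x*sin(2*x**2/3 + 4*x - 4/3) + 12*sin(2*x**2/3 + 4*x - 4/3) + 4)/(12*x**2 + 3) = f(x).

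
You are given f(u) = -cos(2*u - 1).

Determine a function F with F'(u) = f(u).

An antiderivative is F(u) = -sin(2*u - 1)/2.

A first test for any F(u): its u-derivative must equal f(u) identically.
Check: d/du[-sin(2*u - 1)/2] = -cos(2*u - 1) = f(u).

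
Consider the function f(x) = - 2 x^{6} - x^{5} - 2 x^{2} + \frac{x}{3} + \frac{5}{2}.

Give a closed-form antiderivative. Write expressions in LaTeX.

An antiderivative is F(x) = - \frac{2 x^{7}}{7} - \frac{x^{6}}{6} - \frac{2 x^{3}}{3} + \frac{x^{2}}{6} + \frac{5 x}{2}.

Integrate term by term and add the pieces.
Check: d/dx[- \frac{2 x^{7}}{7} - \frac{x^{6}}{6} - \frac{2 x^{3}}{3} + \frac{x^{2}}{6} + \frac{5 x}{2}] = - 2 x^{6} - x^{5} - 2 x^{2} + \frac{x}{3} + \frac{5}{2} = f(x).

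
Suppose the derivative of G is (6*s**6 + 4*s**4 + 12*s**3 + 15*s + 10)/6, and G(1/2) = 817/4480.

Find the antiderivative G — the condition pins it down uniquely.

G(s) = (60*s**7 + 56*s**5 + 210*s**4 + 525*s**2 + 700*s - 420)/420

Since d/ds undoes antidifferentiation here, G(s) must give back the stated G'(s).
A general antiderivative is s**7/7 + 2*s**5/15 + s**4/2 + 5*s**2/4 + 5*s/3 + C.
The condition gives C = 817/4480 - (5297/4480) = -1.
So G(s) = (60*s**7 + 56*s**5 + 210*s**4 + 525*s**2 + 700*s - 420)/420.
Check: d/ds[(60*s**7 + 56*s**5 + 210*s**4 + 525*s**2 + 700*s - 420)/420] = s**6 + 2*s**4/3 + 2*s**3 + 5*s/2 + 5/3, which equals G'(s).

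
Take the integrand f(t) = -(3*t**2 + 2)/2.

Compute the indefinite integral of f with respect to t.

Any candidate F(t) must reproduce f(t) exactly when differentiated.
Check: d/dt[-t**3/2 - t] = -3*t**2/2 - 1, which equals f(t).

F(t) = -t**3/2 - t + C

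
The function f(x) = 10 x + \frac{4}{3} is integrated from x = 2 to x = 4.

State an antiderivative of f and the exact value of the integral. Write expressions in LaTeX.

Recover f(x) by differentiating a candidate F(x); any mismatch rules it out.
F(x) = 5 x^{2} + \frac{4 x}{3} is an antiderivative of f.
Check: d/dx[5 x^{2} + \frac{4 x}{3}] = 10 x + \frac{4}{3} = f(x).
F(4) = \frac{256}{3}; F(2) = \frac{68}{3}.
Integral = F(4) - F(2) = \frac{188}{3}.

Antiderivative: F(x) = 5 x^{2} + \frac{4 x}{3}; value = \frac{188}{3}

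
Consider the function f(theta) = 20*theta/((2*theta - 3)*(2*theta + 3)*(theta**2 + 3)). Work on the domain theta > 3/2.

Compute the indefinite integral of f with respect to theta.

F(theta) = -10*(-log(theta**2 - 9/4) + log(theta**2 + 3))/21 + C

The denominator factors as (2*theta - 3)*(2*theta + 3)*(theta**2 + 3); partial fractions split f into directly integrable pieces: -20*theta/(21*(theta**2 + 3)) + 20/(21*(2*theta + 3)) + 20/(21*(2*theta - 3)).
Check: d/dtheta[-10*(-log(theta**2 - 9/4) + log(theta**2 + 3))/21] = 20*theta/(4*theta**4 + 3*theta**2 - 27), which equals f(theta).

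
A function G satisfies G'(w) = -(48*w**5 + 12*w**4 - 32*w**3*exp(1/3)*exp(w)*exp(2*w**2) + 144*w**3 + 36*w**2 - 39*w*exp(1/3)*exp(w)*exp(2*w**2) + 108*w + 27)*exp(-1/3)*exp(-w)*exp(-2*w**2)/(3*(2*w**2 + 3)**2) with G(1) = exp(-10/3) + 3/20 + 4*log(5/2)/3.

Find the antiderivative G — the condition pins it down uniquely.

A candidate passes only if d/dw[G] lands on the given G'(w) exactly.
A general antiderivative is exp(-2*w**2 - w - 1/3) + 4*log(w**2 + 3/2)/3 + 3/(2*(4*w**2 + 6)) + C.
The condition gives C = exp(-10/3) + 3/20 + 4*log(5/2)/3 - (exp(-10/3) + 3/20 + 4*log(5/2)/3) = 0.
So G(w) = (32*w**2*log(w**2 + 3/2) + 24*w**2*exp(-1/3)*exp(-w)*exp(-2*w**2) + 48*log(w**2 + 3/2) + 9 + 36*exp(-1/3)*exp(-w)*exp(-2*w**2))/(12*(2*w**2 + 3)).
Check: d/dw[(32*w**2*log(w**2 + 3/2) + 24*w**2*exp(-1/3)*exp(-w)*exp(-2*w**2) + 48*log(w**2 + 3/2) + 9 + 36*exp(-1/3)*exp(-w)*exp(-2*w**2))/(12*(2*w**2 + 3))] = (-48*w**5 - 12*w**4 + 32*w**3*exp(1/3)*exp(w)*exp(2*w**2) - 144*w**3 - 36*w**2 + 39*w*exp(1/3)*exp(w)*exp(2*w**2) - 108*w - 27)/(12*w**4*exp(1/3)*exp(w)*exp(2*w**2) + 36*w**2*exp(1/3)*exp(w)*exp(2*w**2) + 27*exp(1/3)*exp(w)*exp(2*w**2)), which equals G'(w).

G(w) = (32*w**2*log(w**2 + 3/2) + 24*w**2*exp(-1/3)*exp(-w)*exp(-2*w**2) + 48*log(w**2 + 3/2) + 9 + 36*exp(-1/3)*exp(-w)*exp(-2*w**2))/(12*(2*w**2 + 3))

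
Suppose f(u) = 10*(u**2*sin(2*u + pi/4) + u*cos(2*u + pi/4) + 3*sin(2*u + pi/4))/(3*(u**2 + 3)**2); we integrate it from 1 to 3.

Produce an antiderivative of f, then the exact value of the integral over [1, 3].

Recognize the product-rule pattern: f = v'r + vr' with v = -5/(3*(u**2 + 3)), r = cos(2*u + pi/4), so integration by parts undoes it.
F(u) = -5*cos(2*u + pi/4)/(3*u**2 + 9) is an antiderivative of f.
Check: d/du[-5*cos(2*u + pi/4)/(3*u**2 + 9)] = (10*u**2*sin(2*u + pi/4) + 10*u*cos(2*u + pi/4) + 30*sin(2*u + pi/4))/(3*u**4 + 18*u**2 + 27), which equals f(u).
F(3) = -5*cos(pi/4 + 6)/36; F(1) = -5*cos(pi/4 + 2)/12.
Integral = F(3) - F(1) = 5*cos(pi/4 + 2)/12 - 5*cos(pi/4 + 6)/36.

Antiderivative: F(u) = -5*cos(2*u + pi/4)/(3*u**2 + 9); value = 5*cos(pi/4 + 2)/12 - 5*cos(pi/4 + 6)/36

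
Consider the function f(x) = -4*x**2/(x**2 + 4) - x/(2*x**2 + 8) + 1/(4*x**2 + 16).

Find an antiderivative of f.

An antiderivative is F(x) = -4*x - log(x**2 + 4)/4 + 65*atan(x/2)/8.

Integrate term by term and add the pieces.
Check: d/dx[-4*x - log(x**2 + 4)/4 + 65*atan(x/2)/8] = (-16*x**2 - 2*x + 1)/(4*x**2 + 16), which equals f(x).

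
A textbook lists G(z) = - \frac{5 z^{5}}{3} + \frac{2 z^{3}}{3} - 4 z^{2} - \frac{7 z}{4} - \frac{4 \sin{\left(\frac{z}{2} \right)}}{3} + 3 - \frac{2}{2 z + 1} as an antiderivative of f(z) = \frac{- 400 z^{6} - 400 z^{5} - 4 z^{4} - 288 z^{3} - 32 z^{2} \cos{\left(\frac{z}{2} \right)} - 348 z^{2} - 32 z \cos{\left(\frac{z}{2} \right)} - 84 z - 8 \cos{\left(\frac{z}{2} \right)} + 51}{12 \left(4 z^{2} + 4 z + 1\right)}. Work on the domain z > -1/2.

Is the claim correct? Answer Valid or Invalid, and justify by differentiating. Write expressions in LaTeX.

Invalid: d/dz[G] - f = -2, which is not 0.

d/dz[G] = \frac{- 400 z^{6} - 400 z^{5} - 4 z^{4} - 288 z^{3} - 32 z^{2} \cos{\left(\frac{z}{2} \right)} - 444 z^{2} - 32 z \cos{\left(\frac{z}{2} \right)} - 180 z - 8 \cos{\left(\frac{z}{2} \right)} + 27}{48 z^{2} + 48 z + 12}
d/dz[G] - f(z) = -2 != 0.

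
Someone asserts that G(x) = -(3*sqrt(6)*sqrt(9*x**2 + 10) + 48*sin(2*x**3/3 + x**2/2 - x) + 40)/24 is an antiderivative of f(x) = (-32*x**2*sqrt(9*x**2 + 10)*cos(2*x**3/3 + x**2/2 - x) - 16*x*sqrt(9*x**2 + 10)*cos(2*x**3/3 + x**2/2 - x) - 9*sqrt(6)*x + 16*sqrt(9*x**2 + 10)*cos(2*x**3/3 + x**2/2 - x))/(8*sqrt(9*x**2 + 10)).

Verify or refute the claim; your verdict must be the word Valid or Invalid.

Valid - the claim checks out under differentiation.

d/dx[G] = (-32*x**2*sqrt(9*x**2 + 10)*cos(2*x**3/3 + x**2/2 - x) - 16*x*sqrt(9*x**2 + 10)*cos(2*x**3/3 + x**2/2 - x) - 9*sqrt(6)*x + 16*sqrt(9*x**2 + 10)*cos(2*x**3/3 + x**2/2 - x))/(8*sqrt(9*x**2 + 10))
This equals f(x) exactly, so the claim holds.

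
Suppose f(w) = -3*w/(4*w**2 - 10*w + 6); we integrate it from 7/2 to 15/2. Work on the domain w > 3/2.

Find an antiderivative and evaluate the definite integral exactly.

Factor the denominator (2*(w - 1)*(2*w - 3)) and decompose: f = -9/(2*(2*w - 3)) + 3/(2*(w - 1)); each piece integrates to a log, atan, or power term.
F(w) = -9*log(w - 3/2)/4 + 3*log(w - 1)/2 is an antiderivative of f.
Check: d/dw[-9*log(w - 3/2)/4 + 3*log(w - 1)/2] = -3*w/(4*w**2 - 10*w + 6) = f(w).
F(15/2) = -9*log(6)/4 + 3*log(13/2)/2; F(7/2) = -9*log(2)/4 + 3*log(5/2)/2.
Integral = F(15/2) - F(7/2) = -9*log(6)/4 - 3*log(5/2)/2 + 9*log(2)/4 + 3*log(13/2)/2.

Antiderivative: F(w) = -9*log(w - 3/2)/4 + 3*log(w - 1)/2; value = -9*log(6)/4 - 3*log(5/2)/2 + 9*log(2)/4 + 3*log(13/2)/2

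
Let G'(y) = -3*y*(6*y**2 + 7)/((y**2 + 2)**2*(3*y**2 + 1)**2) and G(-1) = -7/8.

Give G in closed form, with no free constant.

G'(y) has the shape u'v + uv' for u = 1/(y**2 + 2) and v = 1/(2*y**2 + 2/3) — it is the derivative of the product u*v.
A general antiderivative is 1/((y**2 + 2)*(2*y**2 + 2/3)) + C.
The condition gives C = -7/8 - (1/8) = -1.
So G(y) = (-2*(y**2 + 2)*(3*y**2 + 1) + 3)/(2*(y**2 + 2)*(3*y**2 + 1)).
Check: d/dy[(-2*(y**2 + 2)*(3*y**2 + 1) + 3)/(2*(y**2 + 2)*(3*y**2 + 1))] = (-18*y**3 - 21*y)/(9*y**8 + 42*y**6 + 61*y**4 + 28*y**2 + 4), which equals G'(y).

G(y) = (-2*(y**2 + 2)*(3*y**2 + 1) + 3)/(2*(y**2 + 2)*(3*y**2 + 1))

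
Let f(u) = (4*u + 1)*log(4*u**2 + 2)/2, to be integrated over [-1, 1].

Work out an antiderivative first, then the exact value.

Differentiate the proposed F(u) back; it has to land on f(u) exactly.
F(u) = u**2*log(4*u**2 + 2) - u**2 + u*log(4*u**2 + 2)/2 - u + log(u**2 + 1/2)/2 + sqrt(2)*atan(sqrt(2)*u)/2 is an antiderivative of f.
Check: d/du[u**2*log(4*u**2 + 2) - u**2 + u*log(4*u**2 + 2)/2 - u + log(u**2 + 1/2)/2 + sqrt(2)*atan(sqrt(2)*u)/2] = 2*u*log(2*u**2 + 1) + 2*u*log(2) + log(2*u**2 + 1)/2 + log(2)/2, which equals f(u).
F(1) = -2 + log(3/2)/2 + sqrt(2)*atan(sqrt(2))/2 + 3*log(6)/2; F(-1) = -sqrt(2)*atan(sqrt(2))/2 + log(3/2)/2 + log(6)/2.
Integral = F(1) - F(-1) = -2 + sqrt(2)*atan(sqrt(2)) + log(6).

Antiderivative: F(u) = u**2*log(4*u**2 + 2) - u**2 + u*log(4*u**2 + 2)/2 - u + log(u**2 + 1/2)/2 + sqrt(2)*atan(sqrt(2)*u)/2; value = -2 + sqrt(2)*atan(sqrt(2)) + log(6)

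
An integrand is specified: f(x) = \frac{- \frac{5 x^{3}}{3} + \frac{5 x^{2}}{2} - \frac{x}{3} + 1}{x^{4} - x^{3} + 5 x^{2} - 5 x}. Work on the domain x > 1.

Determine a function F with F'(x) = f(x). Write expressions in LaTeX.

Factor the denominator (6 x \left(x - 1\right) \left(x^{2} + 5\right)) and decompose: f = - \frac{103 x - 35}{60 \left(x^{2} + 5\right)} + \frac{1}{4 \left(x - 1\right)} - \frac{1}{5 x}; each piece integrates to a log, atan, or power term.
Check: d/dx[- \frac{\log{\left(x \right)}}{5} + \frac{\log{\left(x - 1 \right)}}{4} - \frac{103 \log{\left(x^{2} + 5 \right)}}{120} + \frac{7 \sqrt{5} \operatorname{atan}{\left(\frac{\sqrt{5} x}{5} \right)}}{60}] = \frac{- 10 x^{3} + 15 x^{2} - 2 x + 6}{6 x^{4} - 6 x^{3} + 30 x^{2} - 30 x}, which equals f(x).

An antiderivative is F(x) = - \frac{\log{\left(x \right)}}{5} + \frac{\log{\left(x - 1 \right)}}{4} - \frac{103 \log{\left(x^{2} + 5 \right)}}{120} + \frac{7 \sqrt{5} \operatorname{atan}{\left(\frac{\sqrt{5} x}{5} \right)}}{60}.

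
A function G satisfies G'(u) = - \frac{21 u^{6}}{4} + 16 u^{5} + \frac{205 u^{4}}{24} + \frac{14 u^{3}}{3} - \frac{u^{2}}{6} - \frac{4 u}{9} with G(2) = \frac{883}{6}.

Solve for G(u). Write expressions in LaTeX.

G(u) = \left(- \frac{3 u^{2}}{4} - \frac{u}{3}\right) \left(u^{5} - 4 u^{4} - \frac{u^{3}}{2} - \frac{4 u^{2}}{3} + \frac{2 u}{3}\right) + \frac{1}{2}

Recognize the product-rule pattern: G'(u) = v'r + vr' with v = - \frac{3 u^{2}}{4} - \frac{u}{3}, r = u^{5} - 4 u^{4} - \frac{u^{3}}{2} - \frac{4 u^{2}}{3} + \frac{2 u}{3}, so integration by parts undoes it.
A general antiderivative is \left(- \frac{3 u^{2}}{4} - \frac{u}{3}\right) \left(u^{5} - 4 u^{4} - \frac{u^{3}}{2} - \frac{4 u^{2}}{3} + \frac{2 u}{3}\right) + C.
The condition gives C = \frac{883}{6} - (\frac{440}{3}) = \frac{1}{2}.
So G(u) = \left(- \frac{3 u^{2}}{4} - \frac{u}{3}\right) \left(u^{5} - 4 u^{4} - \frac{u^{3}}{2} - \frac{4 u^{2}}{3} + \frac{2 u}{3}\right) + \frac{1}{2}.
Check: d/du[\left(- \frac{3 u^{2}}{4} - \frac{u}{3}\right) \left(u^{5} - 4 u^{4} - \frac{u^{3}}{2} - \frac{4 u^{2}}{3} + \frac{2 u}{3}\right) + \frac{1}{2}] = - \frac{21 u^{6}}{4} + 16 u^{5} + \frac{205 u^{4}}{24} + \frac{14 u^{3}}{3} - \frac{u^{2}}{6} - \frac{4 u}{9} = G'(u).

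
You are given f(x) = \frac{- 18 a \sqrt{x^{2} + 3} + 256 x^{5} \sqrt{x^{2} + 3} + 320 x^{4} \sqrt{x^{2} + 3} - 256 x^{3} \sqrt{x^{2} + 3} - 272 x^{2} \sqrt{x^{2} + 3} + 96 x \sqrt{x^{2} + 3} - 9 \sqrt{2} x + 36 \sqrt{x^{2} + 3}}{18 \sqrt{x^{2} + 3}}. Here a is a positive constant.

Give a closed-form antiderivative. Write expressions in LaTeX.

An antiderivative is F(x) = \frac{- 54 a x + 128 x^{6} + 192 x^{5} - 192 x^{4} - 272 x^{3} + 144 x^{2} + 108 x - 27 \sqrt{2} \sqrt{x^{2} + 3} - 54}{54}.

Since d/dx undoes antidifferentiation here, F'(x) = f(x) is required of F(x).
Check: d/dx[\frac{- 54 a x + 128 x^{6} + 192 x^{5} - 192 x^{4} - 272 x^{3} + 144 x^{2} + 108 x - 27 \sqrt{2} \sqrt{x^{2} + 3} - 54}{54}] = \frac{- 18 a \sqrt{x^{2} + 3} + 256 x^{5} \sqrt{x^{2} + 3} + 320 x^{4} \sqrt{x^{2} + 3} - 256 x^{3} \sqrt{x^{2} + 3} - 272 x^{2} \sqrt{x^{2} + 3} + 96 x \sqrt{x^{2} + 3} - 9 \sqrt{2} x + 36 \sqrt{x^{2} + 3}}{18 \sqrt{x^{2} + 3}} = f(x).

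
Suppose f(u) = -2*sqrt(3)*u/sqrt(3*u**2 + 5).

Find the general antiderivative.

F(u) = -2*sqrt(3)*sqrt(3*u**2 + 5)/3 + C

f matches the chain-rule pattern g'(h)*h' with inner function h(u) = u**2 + 5/3; substituting w = h(u) collapses the integral.
Check: d/du[-2*sqrt(3)*sqrt(3*u**2 + 5)/3] = -2*sqrt(3)*u/sqrt(3*u**2 + 5) = f(u).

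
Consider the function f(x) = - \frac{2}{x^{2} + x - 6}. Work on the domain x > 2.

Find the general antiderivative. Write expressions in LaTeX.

Factor the denominator (\left(x - 2\right) \left(x + 3\right)) and decompose: f = \frac{2}{5 \left(x + 3\right)} - \frac{2}{5 \left(x - 2\right)}; each piece integrates to a log, atan, or power term.
Check: d/dx[\frac{2 \left(- \log{\left(x - 2 \right)} + \log{\left(x + 3 \right)}\right)}{5}] = - \frac{2}{x^{2} + x - 6} = f(x).

F(x) = \frac{2 \left(- \log{\left(x - 2 \right)} + \log{\left(x + 3 \right)}\right)}{5} + C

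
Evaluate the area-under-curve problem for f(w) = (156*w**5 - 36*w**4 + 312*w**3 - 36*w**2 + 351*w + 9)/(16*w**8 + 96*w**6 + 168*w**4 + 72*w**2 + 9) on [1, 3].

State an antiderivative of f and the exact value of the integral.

f has the shape u'v + uv' for u = -1/(2*(2*w**4/3 + 2*w**2 + 1/2)) and v = -2*w**4 + w**2/2 - w + 5 — it is the derivative of the product u*v.
F(w) = -(-2*w**4 + w**2/2 - w + 5)/(2*(2*w**4/3 + 2*w**2 + 1/2)) is an antiderivative of f.
Check: d/dw[-(-2*w**4 + w**2/2 - w + 5)/(2*(2*w**4/3 + 2*w**2 + 1/2))] = (156*w**5 - 36*w**4 + 312*w**3 - 36*w**2 + 351*w + 9)/(16*w**8 + 96*w**6 + 168*w**4 + 72*w**2 + 9) = f(w).
F(3) = 311/290; F(1) = -15/38.
Integral = F(3) - F(1) = 4042/2755.

Antiderivative: F(w) = -(-2*w**4 + w**2/2 - w + 5)/(2*(2*w**4/3 + 2*w**2 + 1/2)); value = 4042/2755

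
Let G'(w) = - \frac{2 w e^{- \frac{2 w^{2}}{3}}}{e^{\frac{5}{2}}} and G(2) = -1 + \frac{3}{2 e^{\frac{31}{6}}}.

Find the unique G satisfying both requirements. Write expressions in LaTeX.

The substitution u = - \frac{2 w^{2}}{3} - \frac{5}{2} works: G'(w) is exactly (dG/du)*(du/dw) for that inner function.
A general antiderivative is \frac{3 e^{- \frac{2 w^{2}}{3} - \frac{5}{2}}}{2} + C.
The condition gives C = -1 + \frac{3}{2 e^{\frac{31}{6}}} - (\frac{3}{2 e^{\frac{31}{6}}}) = -1.
So G(w) = -1 + \frac{3 e^{- \frac{2 w^{2}}{3}}}{2 e^{\frac{5}{2}}}.
Check: d/dw[-1 + \frac{3 e^{- \frac{2 w^{2}}{3}}}{2 e^{\frac{5}{2}}}] = - \frac{2 w e^{- \frac{2 w^{2}}{3}}}{e^{\frac{5}{2}}} = G'(w).

G(w) = -1 + \frac{3 e^{- \frac{2 w^{2}}{3}}}{2 e^{\frac{5}{2}}}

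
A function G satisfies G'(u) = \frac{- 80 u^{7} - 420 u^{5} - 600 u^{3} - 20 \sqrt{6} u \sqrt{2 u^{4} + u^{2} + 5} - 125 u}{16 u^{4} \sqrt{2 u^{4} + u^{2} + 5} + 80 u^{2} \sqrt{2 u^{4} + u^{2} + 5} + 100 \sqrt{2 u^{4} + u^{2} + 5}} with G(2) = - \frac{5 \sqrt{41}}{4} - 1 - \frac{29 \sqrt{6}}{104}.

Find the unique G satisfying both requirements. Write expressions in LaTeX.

G(u) = - \frac{20 u^{2} \sqrt{2 u^{4} + u^{2} + 5} + 6 \sqrt{6} u^{2} + 16 u^{2} + 50 \sqrt{2 u^{4} + u^{2} + 5} + 5 \sqrt{6} + 40}{8 \left(2 u^{2} + 5\right)}

Any candidate G(u) must reproduce the stated G'(u) exactly.
A general antiderivative is - \frac{5 \sqrt{2 u^{4} + u^{2} + 5}}{4} - \frac{3 \sqrt{2 u^{2} + \frac{5}{3}} \sqrt{3 u^{2} + \frac{5}{2}}}{8 \left(u^{2} + \frac{5}{2}\right)} + C.
The condition gives C = - \frac{5 \sqrt{41}}{4} - 1 - \frac{29 \sqrt{6}}{104} - (- \frac{5 \sqrt{41}}{4} - \frac{29 \sqrt{6}}{104}) = -1.
So G(u) = - \frac{20 u^{2} \sqrt{2 u^{4} + u^{2} + 5} + 6 \sqrt{6} u^{2} + 16 u^{2} + 50 \sqrt{2 u^{4} + u^{2} + 5} + 5 \sqrt{6} + 40}{8 \left(2 u^{2} + 5\right)}.
Check: d/du[- \frac{20 u^{2} \sqrt{2 u^{4} + u^{2} + 5} + 6 \sqrt{6} u^{2} + 16 u^{2} + 50 \sqrt{2 u^{4} + u^{2} + 5} + 5 \sqrt{6} + 40}{8 \left(2 u^{2} + 5\right)}] = \frac{- 80 u^{7} - 420 u^{5} - 600 u^{3} - 20 \sqrt{6} u \sqrt{2 u^{4} + u^{2} + 5} - 125 u}{16 u^{4} \sqrt{2 u^{4} + u^{2} + 5} + 80 u^{2} \sqrt{2 u^{4} + u^{2} + 5} + 100 \sqrt{2 u^{4} + u^{2} + 5}} = G'(u).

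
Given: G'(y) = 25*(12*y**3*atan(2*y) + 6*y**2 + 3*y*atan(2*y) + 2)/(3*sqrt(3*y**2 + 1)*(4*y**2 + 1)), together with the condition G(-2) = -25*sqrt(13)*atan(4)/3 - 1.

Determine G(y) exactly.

Recognize the product-rule pattern: G'(y) = u'v + uv' with u = 25*sqrt(3*y**2 + 1)/3, v = atan(2*y), so integration by parts undoes it.
A general antiderivative is 25*sqrt(3*y**2 + 1)*atan(2*y)/3 + C.
The condition gives C = -25*sqrt(13)*atan(4)/3 - 1 - (-25*sqrt(13)*atan(4)/3) = -1.
So G(y) = (25*sqrt(3*y**2 + 1)*atan(2*y) - 3)/3.
Check: d/dy[(25*sqrt(3*y**2 + 1)*atan(2*y) - 3)/3] = (300*y**3*atan(2*y) + 150*y**2 + 75*y*atan(2*y) + 50)/(12*y**2*sqrt(3*y**2 + 1) + 3*sqrt(3*y**2 + 1)), which equals G'(y).

G(y) = (25*sqrt(3*y**2 + 1)*atan(2*y) - 3)/3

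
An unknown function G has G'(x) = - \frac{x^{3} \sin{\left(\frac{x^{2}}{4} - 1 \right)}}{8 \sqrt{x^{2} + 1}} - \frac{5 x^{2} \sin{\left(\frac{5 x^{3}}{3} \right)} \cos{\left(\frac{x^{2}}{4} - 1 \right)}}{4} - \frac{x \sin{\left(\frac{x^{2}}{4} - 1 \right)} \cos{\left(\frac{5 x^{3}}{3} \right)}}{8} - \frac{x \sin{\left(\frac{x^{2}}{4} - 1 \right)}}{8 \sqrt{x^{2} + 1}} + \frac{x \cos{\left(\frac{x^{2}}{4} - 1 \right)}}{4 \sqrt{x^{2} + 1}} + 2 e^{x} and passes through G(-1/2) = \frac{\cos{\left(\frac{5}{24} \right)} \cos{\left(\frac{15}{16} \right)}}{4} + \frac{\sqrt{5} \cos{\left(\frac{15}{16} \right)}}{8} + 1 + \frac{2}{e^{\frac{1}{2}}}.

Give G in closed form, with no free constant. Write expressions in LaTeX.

The integrand splits into summands that can be handled one at a time.
A general antiderivative is \frac{\left(\frac{\sqrt{x^{2} + 1}}{2} + \frac{\cos{\left(\frac{5 x^{3}}{3} \right)}}{2}\right) \cos{\left(\frac{x^{2}}{4} - 1 \right)}}{2} + 2 e^{x} + C.
The condition gives C = \frac{\cos{\left(\frac{5}{24} \right)} \cos{\left(\frac{15}{16} \right)}}{4} + \frac{\sqrt{5} \cos{\left(\frac{15}{16} \right)}}{8} + 1 + \frac{2}{e^{\frac{1}{2}}} - (\frac{\cos{\left(\frac{5}{24} \right)} \cos{\left(\frac{15}{16} \right)}}{4} + \frac{\sqrt{5} \cos{\left(\frac{15}{16} \right)}}{8} + \frac{2}{e^{\frac{1}{2}}}) = 1.
So G(x) = \frac{\sqrt{x^{2} + 1} \cos{\left(\frac{x^{2}}{4} - 1 \right)}}{4} + 2 e^{x} + \frac{\cos{\left(\frac{5 x^{3}}{3} \right)} \cos{\left(\frac{x^{2}}{4} - 1 \right)}}{4} + 1.
Check: d/dx[\frac{\sqrt{x^{2} + 1} \cos{\left(\frac{x^{2}}{4} - 1 \right)}}{4} + 2 e^{x} + \frac{\cos{\left(\frac{5 x^{3}}{3} \right)} \cos{\left(\frac{x^{2}}{4} - 1 \right)}}{4} + 1] = \frac{- x^{3} \sin{\left(\frac{x^{2}}{4} - 1 \right)} - 10 x^{2} \sqrt{x^{2} + 1} \sin{\left(\frac{5 x^{3}}{3} \right)} \cos{\left(\frac{x^{2}}{4} - 1 \right)} - x \sqrt{x^{2} + 1} \sin{\left(\frac{x^{2}}{4} - 1 \right)} \cos{\left(\frac{5 x^{3}}{3} \right)} - x \sin{\left(\frac{x^{2}}{4} - 1 \right)} + 2 x \cos{\left(\frac{x^{2}}{4} - 1 \right)} + 16 \sqrt{x^{2} + 1} e^{x}}{8 \sqrt{x^{2} + 1}}, which equals G'(x).

G(x) = \frac{\sqrt{x^{2} + 1} \cos{\left(\frac{x^{2}}{4} - 1 \right)}}{4} + 2 e^{x} + \frac{\cos{\left(\frac{5 x^{3}}{3} \right)} \cos{\left(\frac{x^{2}}{4} - 1 \right)}}{4} + 1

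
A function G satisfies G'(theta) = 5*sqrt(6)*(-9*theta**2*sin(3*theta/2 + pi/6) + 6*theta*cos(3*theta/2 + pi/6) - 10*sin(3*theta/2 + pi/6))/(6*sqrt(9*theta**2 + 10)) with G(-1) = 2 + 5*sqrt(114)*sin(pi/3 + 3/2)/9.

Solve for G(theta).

G'(theta) has the shape u'v + uv' for u = 10*sqrt(3*theta**2/2 + 5/3)/3 and v = cos(3*theta/2 + pi/6) — it is the derivative of the product u*v.
A general antiderivative is 10*sqrt(3*theta**2/2 + 5/3)*cos(3*theta/2 + pi/6)/3 + C.
The condition gives C = 2 + 5*sqrt(114)*sin(pi/3 + 3/2)/9 - (5*sqrt(114)*sin(pi/3 + 3/2)/9) = 2.
So G(theta) = (5*sqrt(6)*sqrt(9*theta**2 + 10)*cos(3*theta/2 + pi/6) + 18)/9.
Check: d/dtheta[(5*sqrt(6)*sqrt(9*theta**2 + 10)*cos(3*theta/2 + pi/6) + 18)/9] = (-45*sqrt(6)*theta**2*sin(3*theta/2 + pi/6) + 30*sqrt(6)*theta*cos(3*theta/2 + pi/6) - 50*sqrt(6)*sin(3*theta/2 + pi/6))/(6*sqrt(9*theta**2 + 10)), which equals G'(theta).

G(theta) = (5*sqrt(6)*sqrt(9*theta**2 + 10)*cos(3*theta/2 + pi/6) + 18)/9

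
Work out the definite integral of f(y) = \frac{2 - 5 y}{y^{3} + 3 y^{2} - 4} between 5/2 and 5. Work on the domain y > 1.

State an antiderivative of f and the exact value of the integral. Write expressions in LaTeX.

Factor the denominator (\left(y - 1\right) \left(y + 2\right)^{2}) and decompose: f = \frac{1}{3 \left(y + 2\right)} - \frac{4}{\left(y + 2\right)^{2}} - \frac{1}{3 \left(y - 1\right)}; each piece integrates to a log, atan, or power term.
F(y) = - \frac{\log{\left(y - 1 \right)}}{3} + \frac{\log{\left(y + 2 \right)}}{3} + \frac{4}{y + 2} is an antiderivative of f.
Check: d/dy[- \frac{\log{\left(y - 1 \right)}}{3} + \frac{\log{\left(y + 2 \right)}}{3} + \frac{4}{y + 2}] = \frac{2 - 5 y}{y^{3} + 3 y^{2} - 4} = f(y).
F(5) = - \frac{\log{\left(4 \right)}}{3} + \frac{4}{7} + \frac{\log{\left(7 \right)}}{3}; F(5/2) = - \frac{\log{\left(\frac{3}{2} \right)}}{3} + \frac{\log{\left(\frac{9}{2} \right)}}{3} + \frac{8}{9}.
Integral = F(5) - F(5/2) = - \frac{\log{\left(\frac{9}{2} \right)}}{3} - \frac{\log{\left(4 \right)}}{3} - \frac{20}{63} + \frac{\log{\left(\frac{3}{2} \right)}}{3} + \frac{\log{\left(7 \right)}}{3}.

Antiderivative: F(y) = - \frac{\log{\left(y - 1 \right)}}{3} + \frac{\log{\left(y + 2 \right)}}{3} + \frac{4}{y + 2}; value = - \frac{\log{\left(\frac{9}{2} \right)}}{3} - \frac{\log{\left(4 \right)}}{3} - \frac{20}{63} + \frac{\log{\left(\frac{3}{2} \right)}}{3} + \frac{\log{\left(7 \right)}}{3}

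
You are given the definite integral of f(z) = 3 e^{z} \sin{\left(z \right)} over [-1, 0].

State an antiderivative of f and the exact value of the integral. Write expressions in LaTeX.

Any candidate F(z) must reproduce f(z) exactly when differentiated.
F(z) = \frac{3 e^{z} \sin{\left(z \right)}}{2} - \frac{3 e^{z} \cos{\left(z \right)}}{2} is an antiderivative of f.
Check: d/dz[\frac{3 e^{z} \sin{\left(z \right)}}{2} - \frac{3 e^{z} \cos{\left(z \right)}}{2}] = 3 e^{z} \sin{\left(z \right)} = f(z).
F(0) = - \frac{3}{2}; F(-1) = - \frac{3 \sin{\left(1 \right)}}{2 e} - \frac{3 \cos{\left(1 \right)}}{2 e}.
Integral = F(0) - F(-1) = - \frac{3}{2} + \frac{3 \cos{\left(1 \right)}}{2 e} + \frac{3 \sin{\left(1 \right)}}{2 e}.

Antiderivative: F(z) = \frac{3 e^{z} \sin{\left(z \right)}}{2} - \frac{3 e^{z} \cos{\left(z \right)}}{2}; value = - \frac{3}{2} + \frac{3 \cos{\left(1 \right)}}{2 e} + \frac{3 \sin{\left(1 \right)}}{2 e}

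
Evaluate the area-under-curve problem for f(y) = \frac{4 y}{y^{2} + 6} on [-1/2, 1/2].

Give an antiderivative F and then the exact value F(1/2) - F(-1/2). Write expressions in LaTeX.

f matches the chain-rule pattern g'(h)*h' with inner function h(y) = y^{2} + 6; substituting u = h(y) collapses the integral.
F(y) = 2 \log{\left(y^{2} + 6 \right)} is an antiderivative of f.
Check: d/dy[2 \log{\left(y^{2} + 6 \right)}] = \frac{4 y}{y^{2} + 6} = f(y).
F(1/2) = 2 \log{\left(\frac{25}{4} \right)}; F(-1/2) = 2 \log{\left(\frac{25}{4} \right)}.
Integral = F(1/2) - F(-1/2) = 0.

Antiderivative: F(y) = 2 \log{\left(y^{2} + 6 \right)}; value = 0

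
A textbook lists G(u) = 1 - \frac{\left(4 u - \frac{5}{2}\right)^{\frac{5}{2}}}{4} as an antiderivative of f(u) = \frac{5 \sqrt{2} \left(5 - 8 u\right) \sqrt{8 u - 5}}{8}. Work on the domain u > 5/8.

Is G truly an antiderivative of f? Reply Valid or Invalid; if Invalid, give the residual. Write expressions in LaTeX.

Valid - differentiating G returns exactly f.

d/du[G] = \frac{\sqrt{2} \left(- 40 u \sqrt{8 u - 5} + 25 \sqrt{8 u - 5}\right)}{8}
This equals f(u) exactly, so the claim holds.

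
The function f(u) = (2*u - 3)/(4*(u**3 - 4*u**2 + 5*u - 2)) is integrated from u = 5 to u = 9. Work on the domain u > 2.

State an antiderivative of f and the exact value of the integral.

Antiderivative: F(u) = (u*log(u - 2) - u*log(u - 1) - log(u - 2) + log(u - 1) - 1)/(4*u - 4); value = -log(8)/4 - log(3)/4 + 1/32 + log(4)/4 + log(7)/4

Factor the denominator (4*(u - 2)*(u - 1)**2) and decompose: f = -1/(4*(u - 1)) + 1/(4*(u - 1)**2) + 1/(4*(u - 2)); each piece integrates to a log, atan, or power term.
F(u) = (u*log(u - 2) - u*log(u - 1) - log(u - 2) + log(u - 1) - 1)/(4*u - 4) is an antiderivative of f.
Check: d/du[(u*log(u - 2) - u*log(u - 1) - log(u - 2) + log(u - 1) - 1)/(4*u - 4)] = (2*u - 3)/(4*u**3 - 16*u**2 + 20*u - 8), which equals f(u).
F(9) = -log(8)/4 - 1/32 + log(7)/4; F(5) = -log(4)/4 - 1/16 + log(3)/4.
Integral = F(9) - F(5) = -log(8)/4 - log(3)/4 + 1/32 + log(4)/4 + log(7)/4.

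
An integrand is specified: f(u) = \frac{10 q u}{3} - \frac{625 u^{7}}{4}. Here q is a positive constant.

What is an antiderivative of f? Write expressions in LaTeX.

An antiderivative is F(u) = \frac{5 q u^{2}}{3} - \frac{625 u^{8}}{32}.

The integrand splits into summands that can be handled one at a time.
Check: d/du[\frac{5 q u^{2}}{3} - \frac{625 u^{8}}{32}] = \frac{10 q u}{3} - \frac{625 u^{7}}{4} = f(u).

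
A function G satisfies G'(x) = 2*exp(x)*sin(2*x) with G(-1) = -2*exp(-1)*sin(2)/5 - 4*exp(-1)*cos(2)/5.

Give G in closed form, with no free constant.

Recover the given G'(x) by differentiating a candidate G(x); any mismatch rules it out.
A general antiderivative is 2*exp(x)*sin(2*x)/5 - 4*exp(x)*cos(2*x)/5 + C.
The condition gives C = -2*exp(-1)*sin(2)/5 - 4*exp(-1)*cos(2)/5 - (-2*exp(-1)*sin(2)/5 - 4*exp(-1)*cos(2)/5) = 0.
So G(x) = 2*exp(x)*sin(2*x)/5 - 4*exp(x)*cos(2*x)/5.
Check: d/dx[2*exp(x)*sin(2*x)/5 - 4*exp(x)*cos(2*x)/5] = 2*exp(x)*sin(2*x) = G'(x).

G(x) = 2*exp(x)*sin(2*x)/5 - 4*exp(x)*cos(2*x)/5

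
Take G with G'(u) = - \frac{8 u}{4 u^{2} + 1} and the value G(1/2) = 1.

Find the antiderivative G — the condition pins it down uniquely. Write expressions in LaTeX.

G'(u) matches the chain-rule pattern g'(h)*h' with inner function h(u) = 2 u^{2} + \frac{1}{2}; substituting w = h(u) collapses the integral.
A general antiderivative is - \log{\left(2 u^{2} + \frac{1}{2} \right)} + C.
The condition gives C = 1 - (0) = 1.
So G(u) = 1 - \log{\left(2 u^{2} + \frac{1}{2} \right)}.
Check: d/du[1 - \log{\left(2 u^{2} + \frac{1}{2} \right)}] = - \frac{8 u}{4 u^{2} + 1} = G'(u).

G(u) = 1 - \log{\left(2 u^{2} + \frac{1}{2} \right)}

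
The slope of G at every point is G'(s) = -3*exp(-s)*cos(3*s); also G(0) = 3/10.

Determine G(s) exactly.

G(s) = 3*(-3*sin(3*s) + cos(3*s))*exp(-s)/10

For G(s) to be correct, d/ds[G] must agree with the stated G'(s) identically.
A general antiderivative is -9*exp(-s)*sin(3*s)/10 + 3*exp(-s)*cos(3*s)/10 + C.
The condition gives C = 3/10 - (3/10) = 0.
So G(s) = 3*(-3*sin(3*s) + cos(3*s))*exp(-s)/10.
Check: d/ds[3*(-3*sin(3*s) + cos(3*s))*exp(-s)/10] = -3*exp(-s)*cos(3*s) = G'(s).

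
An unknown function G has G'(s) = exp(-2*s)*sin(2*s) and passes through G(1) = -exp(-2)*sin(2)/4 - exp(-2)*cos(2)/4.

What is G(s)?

Since d/ds undoes antidifferentiation here, G(s) must give back the stated G'(s).
A general antiderivative is -exp(-2*s)*sin(2*s)/4 - exp(-2*s)*cos(2*s)/4 + C.
The condition gives C = -exp(-2)*sin(2)/4 - exp(-2)*cos(2)/4 - (-exp(-2)*sin(2)/4 - exp(-2)*cos(2)/4) = 0.
So G(s) = (-sin(2*s) - cos(2*s))*exp(-2*s)/4.
Check: d/ds[(-sin(2*s) - cos(2*s))*exp(-2*s)/4] = exp(-2*s)*sin(2*s) = G'(s).

G(s) = (-sin(2*s) - cos(2*s))*exp(-2*s)/4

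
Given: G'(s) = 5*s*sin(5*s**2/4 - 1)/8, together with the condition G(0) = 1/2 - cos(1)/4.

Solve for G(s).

G'(s) matches the chain-rule pattern g'(h)*h' with inner function h(s) = 5*s**2/4 - 1; substituting u = h(s) collapses the integral.
A general antiderivative is -cos(5*s**2/4 - 1)/4 + C.
The condition gives C = 1/2 - cos(1)/4 - (-cos(1)/4) = 1/2.
So G(s) = (2 - cos(5*s**2/4 - 1))/4.
Check: d/ds[(2 - cos(5*s**2/4 - 1))/4] = 5*s*sin(5*s**2/4 - 1)/8 = G'(s).

G(s) = (2 - cos(5*s**2/4 - 1))/4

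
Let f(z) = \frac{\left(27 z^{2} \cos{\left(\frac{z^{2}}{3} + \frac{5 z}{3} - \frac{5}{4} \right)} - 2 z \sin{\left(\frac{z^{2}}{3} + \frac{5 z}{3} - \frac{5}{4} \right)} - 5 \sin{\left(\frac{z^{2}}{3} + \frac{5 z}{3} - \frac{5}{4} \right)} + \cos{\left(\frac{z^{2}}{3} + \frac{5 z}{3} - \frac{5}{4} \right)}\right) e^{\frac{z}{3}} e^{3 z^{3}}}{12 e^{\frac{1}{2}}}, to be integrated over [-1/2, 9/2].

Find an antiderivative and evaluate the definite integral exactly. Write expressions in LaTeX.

f has the shape u'v + uv' for u = \frac{\cos{\left(\frac{z^{2}}{3} + \frac{5 z}{3} - \frac{5}{4} \right)}}{4} and v = e^{3 z^{3} + \frac{z}{3} - \frac{1}{2}} — it is the derivative of the product u*v.
F(z) = \frac{e^{\frac{z}{3}} e^{3 z^{3}} \cos{\left(\frac{z^{2}}{3} + \frac{5 z}{3} - \frac{5}{4} \right)}}{4 e^{\frac{1}{2}}} is an antiderivative of f.
Check: d/dz[\frac{e^{\frac{z}{3}} e^{3 z^{3}} \cos{\left(\frac{z^{2}}{3} + \frac{5 z}{3} - \frac{5}{4} \right)}}{4 e^{\frac{1}{2}}}] = \frac{27 z^{2} e^{\frac{z}{3}} e^{3 z^{3}} \cos{\left(\frac{z^{2}}{3} + \frac{5 z}{3} - \frac{5}{4} \right)} - 2 z e^{\frac{z}{3}} e^{3 z^{3}} \sin{\left(\frac{z^{2}}{3} + \frac{5 z}{3} - \frac{5}{4} \right)} - 5 e^{\frac{z}{3}} e^{3 z^{3}} \sin{\left(\frac{z^{2}}{3} + \frac{5 z}{3} - \frac{5}{4} \right)} + e^{\frac{z}{3}} e^{3 z^{3}} \cos{\left(\frac{z^{2}}{3} + \frac{5 z}{3} - \frac{5}{4} \right)}}{12 e^{\frac{1}{2}}}, which equals f(z).
F(9/2) = \frac{e^{\frac{2195}{8}} \cos{\left(13 \right)}}{4}; F(-1/2) = \frac{\cos{\left(2 \right)}}{4 e^{\frac{25}{24}}}.
Integral = F(9/2) - F(-1/2) = - \frac{\cos{\left(2 \right)}}{4 e^{\frac{25}{24}}} + \frac{e^{\frac{2195}{8}} \cos{\left(13 \right)}}{4}.

Antiderivative: F(z) = \frac{e^{\frac{z}{3}} e^{3 z^{3}} \cos{\left(\frac{z^{2}}{3} + \frac{5 z}{3} - \frac{5}{4} \right)}}{4 e^{\frac{1}{2}}}; value = - \frac{\cos{\left(2 \right)}}{4 e^{\frac{25}{24}}} + \frac{e^{\frac{2195}{8}} \cos{\left(13 \right)}}{4}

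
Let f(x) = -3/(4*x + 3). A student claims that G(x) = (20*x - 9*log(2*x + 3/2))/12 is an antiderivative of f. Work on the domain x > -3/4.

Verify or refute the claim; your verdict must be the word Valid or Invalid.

d/dx[G] = (20*x + 6)/(12*x + 9)
d/dx[G] - f(x) = 5/3 != 0.

Invalid: d/dx[G] - f = 5/3, which is not 0.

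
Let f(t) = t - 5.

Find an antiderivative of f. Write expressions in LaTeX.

Any candidate F(t) must reproduce f(t) exactly when differentiated.
Check: d/dt[\frac{t \left(t - 10\right)}{2}] = t - 5 = f(t).

An antiderivative is F(t) = \frac{t \left(t - 10\right)}{2}.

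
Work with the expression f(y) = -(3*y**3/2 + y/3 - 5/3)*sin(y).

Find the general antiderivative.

F(y) = (9*y**3*cos(y) - 27*y**2*sin(y) - 52*y*cos(y) + 52*sin(y) - 10*cos(y))/6 + C

A first test for any F(y): its y-derivative must equal f(y) identically.
Check: d/dy[(9*y**3*cos(y) - 27*y**2*sin(y) - 52*y*cos(y) + 52*sin(y) - 10*cos(y))/6] = -3*y**3*sin(y)/2 - y*sin(y)/3 + 5*sin(y)/3, which equals f(y).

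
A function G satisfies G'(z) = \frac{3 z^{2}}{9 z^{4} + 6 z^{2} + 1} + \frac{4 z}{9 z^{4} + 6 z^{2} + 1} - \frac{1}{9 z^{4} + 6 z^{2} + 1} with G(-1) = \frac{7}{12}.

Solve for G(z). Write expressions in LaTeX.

G(z) = \frac{- \frac{z}{2} - \frac{1}{3}}{\frac{3 z^{2}}{2} + \frac{1}{2}} + \frac{1}{2}

Recognize the product-rule pattern: G'(z) = u'v + uv' with u = \frac{1}{\frac{3 z^{2}}{2} + \frac{1}{2}}, v = - \frac{z}{2} - \frac{1}{3}, so integration by parts undoes it.
A general antiderivative is \frac{- \frac{z}{2} - \frac{1}{3}}{\frac{3 z^{2}}{2} + \frac{1}{2}} + C.
The condition gives C = \frac{7}{12} - (\frac{1}{12}) = \frac{1}{2}.
So G(z) = \frac{- \frac{z}{2} - \frac{1}{3}}{\frac{3 z^{2}}{2} + \frac{1}{2}} + \frac{1}{2}.
Check: d/dz[\frac{- \frac{z}{2} - \frac{1}{3}}{\frac{3 z^{2}}{2} + \frac{1}{2}} + \frac{1}{2}] = \frac{3 z^{2} + 4 z - 1}{9 z^{4} + 6 z^{2} + 1}, which equals G'(z).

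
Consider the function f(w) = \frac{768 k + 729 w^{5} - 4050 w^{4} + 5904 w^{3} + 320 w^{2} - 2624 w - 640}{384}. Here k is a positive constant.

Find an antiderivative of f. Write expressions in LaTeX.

Any candidate F(w) must reproduce f(w) exactly when differentiated.
Check: d/dw[2 k w + \frac{81 w^{6}}{256} - \frac{135 w^{5}}{64} + \frac{123 w^{4}}{32} + \frac{5 w^{3}}{18} - \frac{41 w^{2}}{12} - \frac{5 w}{3}] = 2 k + \frac{243 w^{5}}{128} - \frac{675 w^{4}}{64} + \frac{123 w^{3}}{8} + \frac{5 w^{2}}{6} - \frac{41 w}{6} - \frac{5}{3}, which equals f(w).

An antiderivative is F(w) = 2 k w + \frac{81 w^{6}}{256} - \frac{135 w^{5}}{64} + \frac{123 w^{4}}{32} + \frac{5 w^{3}}{18} - \frac{41 w^{2}}{12} - \frac{5 w}{3}.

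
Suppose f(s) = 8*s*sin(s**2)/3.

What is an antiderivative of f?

An antiderivative F(s) passes only if d/ds[F] lands on f(s) exactly.
Check: d/ds[-4*cos(s**2)/3] = 8*s*sin(s**2)/3 = f(s).

An antiderivative is F(s) = -4*cos(s**2)/3.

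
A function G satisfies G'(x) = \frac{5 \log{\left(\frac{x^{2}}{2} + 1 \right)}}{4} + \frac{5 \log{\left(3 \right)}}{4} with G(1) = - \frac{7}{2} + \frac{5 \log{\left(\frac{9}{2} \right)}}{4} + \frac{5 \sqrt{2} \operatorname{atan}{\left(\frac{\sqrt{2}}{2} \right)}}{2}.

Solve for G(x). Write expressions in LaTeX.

G(x) = \frac{5 x \log{\left(\frac{3 x^{2}}{2} + 3 \right)}}{4} - \frac{5 x}{2} + \frac{5 \sqrt{2} \operatorname{atan}{\left(\frac{\sqrt{2} x}{2} \right)}}{2} - 1

Since d/dx undoes antidifferentiation here, G(x) must give back the stated G'(x).
A general antiderivative is \frac{5 x \log{\left(\frac{3 x^{2}}{2} + 3 \right)}}{4} - \frac{5 x}{2} + \frac{5 \sqrt{2} \operatorname{atan}{\left(\frac{\sqrt{2} x}{2} \right)}}{2} + C.
The condition gives C = - \frac{7}{2} + \frac{5 \log{\left(\frac{9}{2} \right)}}{4} + \frac{5 \sqrt{2} \operatorname{atan}{\left(\frac{\sqrt{2}}{2} \right)}}{2} - (- \frac{5}{2} + \frac{5 \log{\left(\frac{9}{2} \right)}}{4} + \frac{5 \sqrt{2} \operatorname{atan}{\left(\frac{\sqrt{2}}{2} \right)}}{2}) = -1.
So G(x) = \frac{5 x \log{\left(\frac{3 x^{2}}{2} + 3 \right)}}{4} - \frac{5 x}{2} + \frac{5 \sqrt{2} \operatorname{atan}{\left(\frac{\sqrt{2} x}{2} \right)}}{2} - 1.
Check: d/dx[\frac{5 x \log{\left(\frac{3 x^{2}}{2} + 3 \right)}}{4} - \frac{5 x}{2} + \frac{5 \sqrt{2} \operatorname{atan}{\left(\frac{\sqrt{2} x}{2} \right)}}{2} - 1] = \frac{5 \log{\left(\frac{x^{2}}{2} + 1 \right)}}{4} + \frac{5 \log{\left(3 \right)}}{4} = G'(x).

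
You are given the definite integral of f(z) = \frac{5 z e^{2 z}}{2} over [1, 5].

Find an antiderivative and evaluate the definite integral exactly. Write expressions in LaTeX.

Recognize the product-rule pattern: f = u'v + uv' with u = \frac{5 z}{4} - \frac{5}{8}, v = e^{2 z}, so integration by parts undoes it.
F(z) = \frac{\left(10 z - 5\right) e^{2 z}}{8} is an antiderivative of f.
Check: d/dz[\frac{\left(10 z - 5\right) e^{2 z}}{8}] = \frac{5 z e^{2 z}}{2} = f(z).
F(5) = \frac{45 e^{10}}{8}; F(1) = \frac{5 e^{2}}{8}.
Integral = F(5) - F(1) = - \frac{5 e^{2}}{8} + \frac{45 e^{10}}{8}.

Antiderivative: F(z) = \frac{\left(10 z - 5\right) e^{2 z}}{8}; value = - \frac{5 e^{2}}{8} + \frac{45 e^{10}}{8}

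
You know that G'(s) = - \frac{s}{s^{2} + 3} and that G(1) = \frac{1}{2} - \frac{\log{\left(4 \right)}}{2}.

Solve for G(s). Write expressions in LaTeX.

G'(s) matches the chain-rule pattern g'(h)*h' with inner function h(s) = s^{2} + 3; substituting u = h(s) collapses the integral.
A general antiderivative is - \frac{\log{\left(s^{2} + 3 \right)}}{2} + C.
The condition gives C = \frac{1}{2} - \frac{\log{\left(4 \right)}}{2} - (- \frac{\log{\left(4 \right)}}{2}) = \frac{1}{2}.
So G(s) = \frac{1 - \log{\left(s^{2} + 3 \right)}}{2}.
Check: d/ds[\frac{1 - \log{\left(s^{2} + 3 \right)}}{2}] = - \frac{s}{s^{2} + 3} = G'(s).

G(s) = \frac{1 - \log{\left(s^{2} + 3 \right)}}{2}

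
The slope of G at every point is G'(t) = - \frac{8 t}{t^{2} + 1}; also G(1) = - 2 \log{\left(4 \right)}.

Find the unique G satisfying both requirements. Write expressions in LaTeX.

The substitution u = t^{4} + 2 t^{2} + 1 works: G'(t) is exactly (dG/du)*(du/dt) for that inner function.
A general antiderivative is - 2 \log{\left(t^{4} + 2 t^{2} + 1 \right)} + C.
The condition gives C = - 2 \log{\left(4 \right)} - (- 2 \log{\left(4 \right)}) = 0.
So G(t) = - 2 \log{\left(t^{4} + 2 t^{2} + 1 \right)}.
Check: d/dt[- 2 \log{\left(t^{4} + 2 t^{2} + 1 \right)}] = - \frac{8 t}{t^{2} + 1} = G'(t).

G(t) = - 2 \log{\left(t^{4} + 2 t^{2} + 1 \right)}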